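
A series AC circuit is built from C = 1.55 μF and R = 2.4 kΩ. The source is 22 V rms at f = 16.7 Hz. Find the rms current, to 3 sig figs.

3.33 mA

ω = 2πf = 104.9 rad/s
X_C = 1/(ωC) = 6150 Ω
Z = 2400 − j6150 Ω
|Z| = √(2400² + 6150²) = 6600 Ω
I = V/|Z| = 22/6600 = 3.33 mA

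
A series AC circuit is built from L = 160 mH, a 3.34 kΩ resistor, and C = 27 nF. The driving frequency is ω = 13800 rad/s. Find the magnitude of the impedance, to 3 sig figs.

X_L = ωL = 2210 Ω
X_C = 1/(ωC) = 2680 Ω
Net reactance X = X_L − X_C = -476 Ω
Z = 3340 − j476 Ω
|Z| = √(3340² + 476²) = 3370 Ω

3370 Ω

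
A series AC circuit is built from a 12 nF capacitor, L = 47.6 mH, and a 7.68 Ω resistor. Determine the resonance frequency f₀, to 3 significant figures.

ω₀ = 1/√(LC) = 1/√(0.0476 × 1.2e-08) = 41840 rad/s
f₀ = ω₀/(2π) = 6.66 kHz

6.66 kHz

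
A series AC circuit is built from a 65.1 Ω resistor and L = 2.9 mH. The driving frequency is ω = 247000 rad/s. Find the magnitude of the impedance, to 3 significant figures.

719 Ω

X_L = ωL = 716 Ω
Z = 65.1 + j716 Ω
|Z| = √(65.1² + 716²) = 719 Ω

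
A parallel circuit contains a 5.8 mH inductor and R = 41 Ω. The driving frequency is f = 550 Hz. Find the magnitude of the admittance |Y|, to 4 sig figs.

ω = 2πf = 3456 rad/s
X_L = ωL = 20.04 Ω
Parallel: admittances add. Y = 1/R + 1/(jωL)
Y = (0.02439 − j0.04989) S
|Y| = 0.05553 S → |Z| = 1/|Y| = 18.01 Ω, ∠Z = −∠Y = 63.95°

55.53 mS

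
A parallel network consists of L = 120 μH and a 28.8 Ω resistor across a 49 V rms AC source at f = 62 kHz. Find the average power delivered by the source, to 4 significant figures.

ω = 2πf = 389600 rad/s
X_L = ωL = 46.75 Ω
Parallel: admittances add. Y = 1/R + 1/(jωL)
Y = (0.03472 − j0.02139) S
|Y| = 0.04078 S → |Z| = 1/|Y| = 24.52 Ω, ∠Z = −∠Y = 31.64°
I = V/|Z| = 1.998 A
P = VI cos φ = 49 × 1.998 × cos(31.64°) = 83.37 W

83.37 W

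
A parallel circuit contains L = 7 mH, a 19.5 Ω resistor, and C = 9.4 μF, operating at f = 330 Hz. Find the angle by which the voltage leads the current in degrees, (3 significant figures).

43.9°

ω = 2πf = 2073 rad/s
X_L = ωL = 14.5 Ω
X_C = 1/(ωC) = 51.3 Ω
Parallel: admittances add. Y = 1/R + 1/(jωL) + jωC
Y = (0.0513 − j0.0494) S
|Y| = 0.0712 S → |Z| = 1/|Y| = 14.0 Ω, ∠Z = −∠Y = 43.9°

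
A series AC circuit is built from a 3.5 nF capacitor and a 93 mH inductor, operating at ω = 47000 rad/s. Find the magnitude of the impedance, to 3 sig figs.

X_L = ωL = 4370 Ω
X_C = 1/(ωC) = 6080 Ω
Net reactance X = X_L − X_C = -1710 Ω
Z = − j1710 Ω
|Z| = √(0² + 1710²) = 1710 Ω

1710 Ω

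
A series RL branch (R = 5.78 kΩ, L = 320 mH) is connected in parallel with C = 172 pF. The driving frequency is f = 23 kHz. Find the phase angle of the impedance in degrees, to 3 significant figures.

-53.3°

ω = 2πf = 144500 rad/s
X_L = ωL = 46200 Ω
X_C = 1/(ωC) = 40200 Ω
Branch 1 (R+jX_L): Z₁ = 5780 + j46200 Ω, |Z₁| = 46600 Ω
Branch 2 (−jX_C): Z₂ = −j40200 Ω
Parallel: Z = Z₁Z₂/(Z₁+Z₂), |Z| = 225000 Ω, ∠Z = -53.3°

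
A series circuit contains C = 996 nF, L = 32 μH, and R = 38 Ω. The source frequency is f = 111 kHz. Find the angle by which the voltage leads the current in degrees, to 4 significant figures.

28.79°

ω = 2πf = 697400 rad/s
X_L = ωL = 22.32 Ω
X_C = 1/(ωC) = 1.440 Ω
Net reactance X = X_L − X_C = 20.88 Ω
Z = 38.00 + j20.88 Ω
|Z| = √(38.00² + 20.88²) = 43.36 Ω
∠Z = arctan(20.88/38.00) = 28.79°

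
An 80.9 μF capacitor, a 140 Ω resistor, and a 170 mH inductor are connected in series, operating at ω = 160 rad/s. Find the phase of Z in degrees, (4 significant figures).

-19.67°

X_L = ωL = 27.20 Ω
X_C = 1/(ωC) = 77.26 Ω
Net reactance X = X_L − X_C = -50.06 Ω
Z = 140.0 − j50.06 Ω
|Z| = √(140.0² + 50.06²) = 148.7 Ω
∠Z = arctan(-50.06/140.0) = -19.67°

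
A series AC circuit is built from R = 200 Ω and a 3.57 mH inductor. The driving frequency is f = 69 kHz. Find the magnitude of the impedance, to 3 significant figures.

ω = 2πf = 433500 rad/s
X_L = ωL = 1550 Ω
Z = 200 + j1550 Ω
|Z| = √(200² + 1550²) = 1560 Ω

1560 Ω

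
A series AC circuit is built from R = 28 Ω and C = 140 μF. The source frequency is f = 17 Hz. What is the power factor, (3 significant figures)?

0.386

ω = 2πf = 106.8 rad/s
X_C = 1/(ωC) = 66.9 Ω
Z = 28.0 − j66.9 Ω
|Z| = √(28.0² + 66.9²) = 72.5 Ω
∠Z = arctan(-66.9/28.0) = -67.3°
cos φ = cos(-67.3°) = 0.386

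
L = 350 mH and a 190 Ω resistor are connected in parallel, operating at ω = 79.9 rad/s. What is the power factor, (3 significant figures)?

0.146

X_L = ωL = 28.0 Ω
Parallel: admittances add. Y = 1/R + 1/(jωL)
Y = (0.00526 − j0.0358) S
|Y| = 0.0361 S → |Z| = 1/|Y| = 27.7 Ω, ∠Z = −∠Y = 81.6°
cos φ = cos(81.6°) = 0.146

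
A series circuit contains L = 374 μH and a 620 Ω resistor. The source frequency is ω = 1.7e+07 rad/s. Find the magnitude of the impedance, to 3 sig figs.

6390 Ω

X_L = ωL = 6360 Ω
Z = 620 + j6360 Ω
|Z| = √(620² + 6360²) = 6390 Ω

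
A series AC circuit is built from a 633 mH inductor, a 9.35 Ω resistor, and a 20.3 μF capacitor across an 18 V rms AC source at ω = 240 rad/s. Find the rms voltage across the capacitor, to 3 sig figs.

68.2 V

X_L = ωL = 152 Ω
X_C = 1/(ωC) = 205 Ω
Net reactance X = X_L − X_C = -53.3 Ω
Z = 9.35 − j53.3 Ω
|Z| = √(9.35² + 53.3²) = 54.1 Ω
I = V/|Z| = 332 mA
V_C = I·|Z_C| = 0.332 × 205 = 68.2 V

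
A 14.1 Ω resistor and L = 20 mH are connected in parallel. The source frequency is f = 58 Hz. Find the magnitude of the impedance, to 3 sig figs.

6.47 Ω

ω = 2πf = 364.4 rad/s
X_L = ωL = 7.29 Ω
Parallel: admittances add. Y = 1/R + 1/(jωL)
Y = (0.0709 − j0.137) S
|Y| = 0.154 S → |Z| = 1/|Y| = 6.47 Ω, ∠Z = −∠Y = 62.7°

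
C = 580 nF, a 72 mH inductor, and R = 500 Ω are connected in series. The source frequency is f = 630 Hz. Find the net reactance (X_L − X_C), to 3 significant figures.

ω = 2πf = 3958 rad/s
X_L = ωL = 285 Ω
X_C = 1/(ωC) = 436 Ω
X = 285 − 436 = -151 Ω

-151 Ω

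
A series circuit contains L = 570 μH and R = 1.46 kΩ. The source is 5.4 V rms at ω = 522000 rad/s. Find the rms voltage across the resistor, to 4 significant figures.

X_L = ωL = 297.5 Ω
Z = 1460 + j297.5 Ω
|Z| = √(1460² + 297.5²) = 1490 Ω
I = V/|Z| = 3.624 mA
V_R = I·|Z_R| = 0.003624 × 1460 = 5.291 V

5.291 V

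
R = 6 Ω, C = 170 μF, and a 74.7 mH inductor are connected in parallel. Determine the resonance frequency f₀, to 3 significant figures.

ω₀ = 1/√(LC) = 1/√(0.0747 × 0.00017) = 280.6 rad/s
f₀ = ω₀/(2π) = 44.7 Hz

44.7 Hz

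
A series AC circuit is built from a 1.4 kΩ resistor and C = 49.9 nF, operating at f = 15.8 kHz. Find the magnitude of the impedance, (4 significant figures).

ω = 2πf = 99270 rad/s
X_C = 1/(ωC) = 201.9 Ω
Z = 1400 − j201.9 Ω
|Z| = √(1400² + 201.9²) = 1414 Ω

1414 Ω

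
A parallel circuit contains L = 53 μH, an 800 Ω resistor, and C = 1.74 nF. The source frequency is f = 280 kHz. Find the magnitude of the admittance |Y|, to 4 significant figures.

7.765 mS

ω = 2πf = 1.759e+06 rad/s
X_L = ωL = 93.24 Ω
X_C = 1/(ωC) = 326.7 Ω
Parallel: admittances add. Y = 1/R + 1/(jωL) + jωC
Y = (0.001250 − j0.007664) S
|Y| = 0.007765 S → |Z| = 1/|Y| = 128.8 Ω, ∠Z = −∠Y = 80.74°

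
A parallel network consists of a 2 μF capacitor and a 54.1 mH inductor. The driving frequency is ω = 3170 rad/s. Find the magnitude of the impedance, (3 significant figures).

X_L = ωL = 171 Ω
X_C = 1/(ωC) = 158 Ω
Parallel: admittances add. Y = 1/(jωL) + jωC
Y = (0 + j0.000509) S
|Y| = 0.000509 S → |Z| = 1/|Y| = 1960 Ω, ∠Z = −∠Y = -90.0°

1960 Ω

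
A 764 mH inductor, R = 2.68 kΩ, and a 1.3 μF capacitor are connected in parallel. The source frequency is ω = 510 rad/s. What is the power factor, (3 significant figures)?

0.192

X_L = ωL = 390 Ω
X_C = 1/(ωC) = 1510 Ω
Parallel: admittances add. Y = 1/R + 1/(jωL) + jωC
Y = (0.000373 − j0.00190) S
|Y| = 0.00194 S → |Z| = 1/|Y| = 516 Ω, ∠Z = −∠Y = 78.9°
cos φ = cos(78.9°) = 0.192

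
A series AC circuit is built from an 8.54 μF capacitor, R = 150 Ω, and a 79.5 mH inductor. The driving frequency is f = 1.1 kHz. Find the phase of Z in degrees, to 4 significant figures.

74.27°

ω = 2πf = 6912 rad/s
X_L = ωL = 549.5 Ω
X_C = 1/(ωC) = 16.94 Ω
Net reactance X = X_L − X_C = 532.5 Ω
Z = 150.0 + j532.5 Ω
|Z| = √(150.0² + 532.5²) = 553.2 Ω
∠Z = arctan(532.5/150.0) = 74.27°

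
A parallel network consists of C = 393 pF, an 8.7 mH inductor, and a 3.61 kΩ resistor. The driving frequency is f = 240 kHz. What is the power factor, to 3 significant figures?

ω = 2πf = 1.508e+06 rad/s
X_L = ωL = 13100 Ω
X_C = 1/(ωC) = 1690 Ω
Parallel: admittances add. Y = 1/R + 1/(jωL) + jωC
Y = (0.000277 + j0.000516) S
|Y| = 0.000586 S → |Z| = 1/|Y| = 1710 Ω, ∠Z = −∠Y = -61.8°
cos φ = cos(-61.8°) = 0.473

0.473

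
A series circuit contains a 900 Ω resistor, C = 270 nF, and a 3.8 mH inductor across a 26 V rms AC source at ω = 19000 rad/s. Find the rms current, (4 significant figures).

X_L = ωL = 72.20 Ω
X_C = 1/(ωC) = 194.9 Ω
Net reactance X = X_L − X_C = -122.7 Ω
Z = 900.0 − j122.7 Ω
|Z| = √(900.0² + 122.7²) = 908.3 Ω
I = V/|Z| = 26/908.3 = 28.62 mA

28.62 mA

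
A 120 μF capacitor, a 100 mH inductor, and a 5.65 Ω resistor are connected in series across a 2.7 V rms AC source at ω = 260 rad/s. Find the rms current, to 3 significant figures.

X_L = ωL = 26.0 Ω
X_C = 1/(ωC) = 32.1 Ω
Net reactance X = X_L − X_C = -6.05 Ω
Z = 5.65 − j6.05 Ω
|Z| = √(5.65² + 6.05²) = 8.28 Ω
I = V/|Z| = 2.7/8.28 = 326 mA

326 mA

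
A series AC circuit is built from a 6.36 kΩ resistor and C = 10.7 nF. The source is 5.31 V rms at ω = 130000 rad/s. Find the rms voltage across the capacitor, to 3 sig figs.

X_C = 1/(ωC) = 719 Ω
Z = 6360 − j719 Ω
|Z| = √(6360² + 719²) = 6400 Ω
I = V/|Z| = 830 μA
V_C = I·|Z_C| = 0.000830 × 719 = 0.596 V

0.596 V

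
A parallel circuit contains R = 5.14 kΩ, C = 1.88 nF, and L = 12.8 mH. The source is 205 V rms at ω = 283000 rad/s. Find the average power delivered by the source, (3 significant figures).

8.18 W

X_L = ωL = 3620 Ω
X_C = 1/(ωC) = 1880 Ω
Parallel: admittances add. Y = 1/R + 1/(jωL) + jωC
Y = (0.000195 + j0.000256) S
|Y| = 0.000322 S → |Z| = 1/|Y| = 3110 Ω, ∠Z = −∠Y = -52.8°
I = V/|Z| = 65.9 mA
P = VI cos φ = 205 × 0.0659 × cos(-52.8°) = 8.18 W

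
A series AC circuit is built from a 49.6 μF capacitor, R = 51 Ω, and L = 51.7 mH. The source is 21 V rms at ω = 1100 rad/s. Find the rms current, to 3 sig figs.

329 mA

X_L = ωL = 56.9 Ω
X_C = 1/(ωC) = 18.3 Ω
Net reactance X = X_L − X_C = 38.5 Ω
Z = 51.0 + j38.5 Ω
|Z| = √(51.0² + 38.5²) = 63.9 Ω
I = V/|Z| = 21/63.9 = 329 mA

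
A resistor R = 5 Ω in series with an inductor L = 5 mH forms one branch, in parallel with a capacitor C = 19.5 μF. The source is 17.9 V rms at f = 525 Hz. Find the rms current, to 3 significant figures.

340 mA

ω = 2πf = 3299 rad/s
X_L = ωL = 16.5 Ω
X_C = 1/(ωC) = 15.5 Ω
Branch 1 (R+jX_L): Z₁ = 5.00 + j16.5 Ω, |Z₁| = 17.2 Ω
Branch 2 (−jX_C): Z₂ = −j15.5 Ω
Parallel: Z = Z₁Z₂/(Z₁+Z₂), |Z| = 52.7 Ω, ∠Z = -27.6°
I = V/|Z| = 17.9/52.7 = 340 mA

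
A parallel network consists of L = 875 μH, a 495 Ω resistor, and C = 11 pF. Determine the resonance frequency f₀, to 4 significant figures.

1.622 MHz

ω₀ = 1/√(LC) = 1/√(0.000875 × 1.1e-11) = 1.019e+07 rad/s
f₀ = ω₀/(2π) = 1.622 MHz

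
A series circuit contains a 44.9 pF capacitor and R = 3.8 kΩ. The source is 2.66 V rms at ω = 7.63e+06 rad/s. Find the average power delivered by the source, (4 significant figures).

1.171 mW

X_C = 1/(ωC) = 2919 Ω
Z = 3800 − j2919 Ω
|Z| = √(3800² + 2919²) = 4792 Ω
∠Z = arctan(-2919/3800) = -37.53°
I = V/|Z| = 555.1 μA
P = VI cos φ = 2.66 × 0.0005551 × cos(-37.53°) = 1.171 mW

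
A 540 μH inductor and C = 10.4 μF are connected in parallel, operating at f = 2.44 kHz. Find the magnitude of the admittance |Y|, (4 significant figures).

38.65 mS

ω = 2πf = 15330 rad/s
X_L = ωL = 8.279 Ω
X_C = 1/(ωC) = 6.272 Ω
Parallel: admittances add. Y = 1/(jωL) + jωC
Y = (0 + j0.03865) S
|Y| = 0.03865 S → |Z| = 1/|Y| = 25.87 Ω, ∠Z = −∠Y = -90.00°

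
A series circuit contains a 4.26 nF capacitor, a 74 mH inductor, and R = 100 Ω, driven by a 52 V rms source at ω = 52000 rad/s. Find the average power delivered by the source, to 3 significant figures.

596 mW

X_L = ωL = 3850 Ω
X_C = 1/(ωC) = 4510 Ω
Net reactance X = X_L − X_C = -666 Ω
Z = 100 − j666 Ω
|Z| = √(100² + 666²) = 674 Ω
∠Z = arctan(-666/100) = -81.5°
I = V/|Z| = 77.2 mA
P = VI cos φ = 52 × 0.0772 × cos(-81.5°) = 596 mW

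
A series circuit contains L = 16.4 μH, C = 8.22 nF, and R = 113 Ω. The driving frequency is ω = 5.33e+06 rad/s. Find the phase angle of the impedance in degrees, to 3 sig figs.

X_L = ωL = 87.4 Ω
X_C = 1/(ωC) = 22.8 Ω
Net reactance X = X_L − X_C = 64.6 Ω
Z = 113 + j64.6 Ω
|Z| = √(113² + 64.6²) = 130 Ω
∠Z = arctan(64.6/113) = 29.8°

29.8°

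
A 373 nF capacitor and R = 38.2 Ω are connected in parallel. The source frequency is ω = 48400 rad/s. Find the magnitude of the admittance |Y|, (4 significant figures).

X_C = 1/(ωC) = 55.39 Ω
Parallel: admittances add. Y = 1/R + jωC
Y = (0.02618 + j0.01805) S
|Y| = 0.03180 S → |Z| = 1/|Y| = 31.45 Ω, ∠Z = −∠Y = -34.59°

31.80 mS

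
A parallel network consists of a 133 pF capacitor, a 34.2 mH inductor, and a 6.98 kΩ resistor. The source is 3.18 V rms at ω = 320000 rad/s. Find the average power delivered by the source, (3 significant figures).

1.45 mW

X_L = ωL = 10900 Ω
X_C = 1/(ωC) = 23500 Ω
Parallel: admittances add. Y = 1/R + 1/(jωL) + jωC
Y = (0.000143 − j4.88e-05) S
|Y| = 0.000151 S → |Z| = 1/|Y| = 6610 Ω, ∠Z = −∠Y = 18.8°
I = V/|Z| = 481 μA
P = VI cos φ = 3.18 × 0.000481 × cos(18.8°) = 1.45 mW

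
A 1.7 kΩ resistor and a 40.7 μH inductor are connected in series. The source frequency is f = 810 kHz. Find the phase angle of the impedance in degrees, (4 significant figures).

6.947°

ω = 2πf = 5.089e+06 rad/s
X_L = ωL = 207.1 Ω
Z = 1700 + j207.1 Ω
|Z| = √(1700² + 207.1²) = 1713 Ω
∠Z = arctan(207.1/1700) = 6.947°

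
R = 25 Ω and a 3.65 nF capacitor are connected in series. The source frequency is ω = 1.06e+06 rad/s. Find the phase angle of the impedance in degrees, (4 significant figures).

-84.48°

X_C = 1/(ωC) = 258.5 Ω
Z = 25.00 − j258.5 Ω
|Z| = √(25.00² + 258.5²) = 259.7 Ω
∠Z = arctan(-258.5/25.00) = -84.48°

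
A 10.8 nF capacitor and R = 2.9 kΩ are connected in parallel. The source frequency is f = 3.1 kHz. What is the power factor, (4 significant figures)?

0.8537

ω = 2πf = 19480 rad/s
X_C = 1/(ωC) = 4754 Ω
Parallel: admittances add. Y = 1/R + jωC
Y = (0.0003448 + j0.0002104) S
|Y| = 0.0004039 S → |Z| = 1/|Y| = 2476 Ω, ∠Z = −∠Y = -31.39°
cos φ = cos(-31.39°) = 0.8537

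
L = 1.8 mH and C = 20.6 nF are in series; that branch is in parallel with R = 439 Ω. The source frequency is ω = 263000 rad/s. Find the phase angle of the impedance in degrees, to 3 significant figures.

56.7°

X_L = ωL = 473 Ω
X_C = 1/(ωC) = 185 Ω
Branch 1: Z₁ = R = 439 Ω
Branch 2 (series LC): Z₂ = j(X_L − X_C) = j289 Ω
Parallel: Z = Z₁Z₂/(Z₁+Z₂), |Z| = 241 Ω, ∠Z = 56.7°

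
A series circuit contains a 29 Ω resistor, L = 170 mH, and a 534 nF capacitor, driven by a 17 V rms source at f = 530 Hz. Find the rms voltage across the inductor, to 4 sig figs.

329.1 V

ω = 2πf = 3330 rad/s
X_L = ωL = 566.1 Ω
X_C = 1/(ωC) = 562.3 Ω
Net reactance X = X_L − X_C = 3.770 Ω
Z = 29.00 + j3.770 Ω
|Z| = √(29.00² + 3.770²) = 29.24 Ω
I = V/|Z| = 581.3 mA
V_L = I·|Z_L| = 0.5813 × 566.1 = 329.1 V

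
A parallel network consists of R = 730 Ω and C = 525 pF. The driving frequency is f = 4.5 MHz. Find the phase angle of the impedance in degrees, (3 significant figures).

-84.7°

ω = 2πf = 2.827e+07 rad/s
X_C = 1/(ωC) = 67.4 Ω
Parallel: admittances add. Y = 1/R + jωC
Y = (0.00137 + j0.0148) S
|Y| = 0.0149 S → |Z| = 1/|Y| = 67.1 Ω, ∠Z = −∠Y = -84.7°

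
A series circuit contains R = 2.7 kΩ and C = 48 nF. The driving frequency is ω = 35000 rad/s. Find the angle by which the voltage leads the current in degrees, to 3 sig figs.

-12.4°

X_C = 1/(ωC) = 595 Ω
Z = 2700 − j595 Ω
|Z| = √(2700² + 595²) = 2760 Ω
∠Z = arctan(-595/2700) = -12.4°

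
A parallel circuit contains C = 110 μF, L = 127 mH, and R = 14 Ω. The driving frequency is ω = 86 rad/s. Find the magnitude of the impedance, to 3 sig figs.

X_L = ωL = 10.9 Ω
X_C = 1/(ωC) = 106 Ω
Parallel: admittances add. Y = 1/R + 1/(jωL) + jωC
Y = (0.0714 − j0.0821) S
|Y| = 0.109 S → |Z| = 1/|Y| = 9.19 Ω, ∠Z = −∠Y = 49.0°

9.19 Ω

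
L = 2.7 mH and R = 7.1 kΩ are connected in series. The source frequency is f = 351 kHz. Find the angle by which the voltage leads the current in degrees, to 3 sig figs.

ω = 2πf = 2.205e+06 rad/s
X_L = ωL = 5950 Ω
Z = 7100 + j5950 Ω
|Z| = √(7100² + 5950²) = 9270 Ω
∠Z = arctan(5950/7100) = 40.0°

40.0°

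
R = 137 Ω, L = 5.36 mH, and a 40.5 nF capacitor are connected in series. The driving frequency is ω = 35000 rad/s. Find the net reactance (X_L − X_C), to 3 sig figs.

-518 Ω

X_L = ωL = 188 Ω
X_C = 1/(ωC) = 705 Ω
X = 188 − 705 = -518 Ω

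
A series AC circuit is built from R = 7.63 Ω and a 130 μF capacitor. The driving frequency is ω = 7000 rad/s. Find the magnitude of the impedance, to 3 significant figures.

X_C = 1/(ωC) = 1.10 Ω
Z = 7.63 − j1.10 Ω
|Z| = √(7.63² + 1.10²) = 7.71 Ω

7.71 Ω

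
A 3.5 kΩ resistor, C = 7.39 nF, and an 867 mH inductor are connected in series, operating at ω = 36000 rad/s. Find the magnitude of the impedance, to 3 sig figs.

X_L = ωL = 31200 Ω
X_C = 1/(ωC) = 3760 Ω
Net reactance X = X_L − X_C = 27500 Ω
Z = 3500 + j27500 Ω
|Z| = √(3500² + 27500²) = 27700 Ω

27700 Ω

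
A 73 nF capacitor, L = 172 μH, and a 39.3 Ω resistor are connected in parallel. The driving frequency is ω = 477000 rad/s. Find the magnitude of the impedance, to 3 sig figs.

29.4 Ω

X_L = ωL = 82.0 Ω
X_C = 1/(ωC) = 28.7 Ω
Parallel: admittances add. Y = 1/R + 1/(jωL) + jωC
Y = (0.0254 + j0.0226) S
|Y| = 0.0341 S → |Z| = 1/|Y| = 29.4 Ω, ∠Z = −∠Y = -41.7°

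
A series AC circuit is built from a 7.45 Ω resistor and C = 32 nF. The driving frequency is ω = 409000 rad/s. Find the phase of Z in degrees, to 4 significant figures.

X_C = 1/(ωC) = 76.41 Ω
Z = 7.450 − j76.41 Ω
|Z| = √(7.450² + 76.41²) = 76.77 Ω
∠Z = arctan(-76.41/7.450) = -84.43°

-84.43°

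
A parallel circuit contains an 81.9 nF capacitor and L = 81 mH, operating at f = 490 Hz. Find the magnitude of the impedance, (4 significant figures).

266.1 Ω

ω = 2πf = 3079 rad/s
X_L = ωL = 249.4 Ω
X_C = 1/(ωC) = 3966 Ω
Parallel: admittances add. Y = 1/(jωL) + jωC
Y = (0 − j0.003758) S
|Y| = 0.003758 S → |Z| = 1/|Y| = 266.1 Ω, ∠Z = −∠Y = 90.00°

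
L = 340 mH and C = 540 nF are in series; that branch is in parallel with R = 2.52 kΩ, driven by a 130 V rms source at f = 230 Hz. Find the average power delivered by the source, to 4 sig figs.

6.706 W

ω = 2πf = 1445 rad/s
X_L = ωL = 491.3 Ω
X_C = 1/(ωC) = 1281 Ω
Branch 1: Z₁ = R = 2520 Ω
Branch 2 (series LC): Z₂ = j(X_L − X_C) = −j790.1 Ω
Parallel: Z = Z₁Z₂/(Z₁+Z₂), |Z| = 753.9 Ω, ∠Z = -72.59°
I = V/|Z| = 172.4 mA
P = VI cos φ = 130 × 0.1724 × cos(-72.59°) = 6.706 W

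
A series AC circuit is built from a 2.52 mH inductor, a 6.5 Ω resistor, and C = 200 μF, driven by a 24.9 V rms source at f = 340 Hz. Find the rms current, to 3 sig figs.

ω = 2πf = 2136 rad/s
X_L = ωL = 5.38 Ω
X_C = 1/(ωC) = 2.34 Ω
Net reactance X = X_L − X_C = 3.04 Ω
Z = 6.50 + j3.04 Ω
|Z| = √(6.50² + 3.04²) = 7.18 Ω
I = V/|Z| = 24.9/7.18 = 3.47 A

3.47 A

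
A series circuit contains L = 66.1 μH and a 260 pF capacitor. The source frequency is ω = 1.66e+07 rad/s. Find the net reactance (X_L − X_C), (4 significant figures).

X_L = ωL = 1097 Ω
X_C = 1/(ωC) = 231.7 Ω
X = 1097 − 231.7 = 865.6 Ω

865.6 Ω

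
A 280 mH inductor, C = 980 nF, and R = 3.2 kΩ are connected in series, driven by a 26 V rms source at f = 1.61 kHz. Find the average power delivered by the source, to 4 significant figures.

ω = 2πf = 10120 rad/s
X_L = ωL = 2832 Ω
X_C = 1/(ωC) = 100.9 Ω
Net reactance X = X_L − X_C = 2732 Ω
Z = 3200 + j2732 Ω
|Z| = √(3200² + 2732²) = 4207 Ω
∠Z = arctan(2732/3200) = 40.48°
I = V/|Z| = 6.180 mA
P = VI cos φ = 26 × 0.006180 × cos(40.48°) = 122.2 mW

122.2 mW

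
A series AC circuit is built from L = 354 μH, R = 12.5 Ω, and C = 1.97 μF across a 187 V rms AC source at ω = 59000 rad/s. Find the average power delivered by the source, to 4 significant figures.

X_L = ωL = 20.89 Ω
X_C = 1/(ωC) = 8.604 Ω
Net reactance X = X_L − X_C = 12.28 Ω
Z = 12.50 + j12.28 Ω
|Z| = √(12.50² + 12.28²) = 17.52 Ω
∠Z = arctan(12.28/12.50) = 44.50°
I = V/|Z| = 10.67 A
P = VI cos φ = 187 × 10.67 × cos(44.50°) = 1.423 kW

1.423 kW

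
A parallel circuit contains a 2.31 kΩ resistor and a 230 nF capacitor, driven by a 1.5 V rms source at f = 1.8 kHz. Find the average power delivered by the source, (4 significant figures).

974.0 μW

ω = 2πf = 11310 rad/s
X_C = 1/(ωC) = 384.4 Ω
Parallel: admittances add. Y = 1/R + jωC
Y = (0.0004329 + j0.002601) S
|Y| = 0.002637 S → |Z| = 1/|Y| = 379.2 Ω, ∠Z = −∠Y = -80.55°
I = V/|Z| = 3.956 mA
P = VI cos φ = 1.5 × 0.003956 × cos(-80.55°) = 974.0 μW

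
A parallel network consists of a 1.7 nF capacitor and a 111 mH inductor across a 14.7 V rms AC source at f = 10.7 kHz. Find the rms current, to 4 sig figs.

ω = 2πf = 67230 rad/s
X_L = ωL = 7463 Ω
X_C = 1/(ωC) = 8750 Ω
Parallel: admittances add. Y = 1/(jωL) + jωC
Y = (0 − j1.971e-05) S
|Y| = 1.971e-05 S → |Z| = 1/|Y| = 50730 Ω, ∠Z = −∠Y = 90.00°
I = V/|Z| = 14.7/50730 = 289.8 μA

289.8 μA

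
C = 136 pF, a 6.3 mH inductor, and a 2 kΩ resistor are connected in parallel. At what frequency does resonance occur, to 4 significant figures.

171.9 kHz

ω₀ = 1/√(LC) = 1/√(0.0063 × 1.36e-10) = 1.08e+06 rad/s
f₀ = ω₀/(2π) = 171.9 kHz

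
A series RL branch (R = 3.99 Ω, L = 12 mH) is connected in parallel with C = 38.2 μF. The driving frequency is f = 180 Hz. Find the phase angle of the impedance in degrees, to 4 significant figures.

50.99°

ω = 2πf = 1131 rad/s
X_L = ωL = 13.57 Ω
X_C = 1/(ωC) = 23.15 Ω
Branch 1 (R+jX_L): Z₁ = 3.990 + j13.57 Ω, |Z₁| = 14.15 Ω
Branch 2 (−jX_C): Z₂ = −j23.15 Ω
Parallel: Z = Z₁Z₂/(Z₁+Z₂), |Z| = 31.57 Ω, ∠Z = 50.99°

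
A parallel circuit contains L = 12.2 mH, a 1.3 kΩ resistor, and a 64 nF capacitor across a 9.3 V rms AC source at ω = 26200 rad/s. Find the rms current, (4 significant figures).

15.28 mA

X_L = ωL = 319.6 Ω
X_C = 1/(ωC) = 596.4 Ω
Parallel: admittances add. Y = 1/R + 1/(jωL) + jωC
Y = (0.0007692 − j0.001452) S
|Y| = 0.001643 S → |Z| = 1/|Y| = 608.7 Ω, ∠Z = −∠Y = 62.08°
I = V/|Z| = 9.3/608.7 = 15.28 mA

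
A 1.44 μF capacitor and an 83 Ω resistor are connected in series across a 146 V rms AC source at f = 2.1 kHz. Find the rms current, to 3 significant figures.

ω = 2πf = 13190 rad/s
X_C = 1/(ωC) = 52.6 Ω
Z = 83.0 − j52.6 Ω
|Z| = √(83.0² + 52.6²) = 98.3 Ω
I = V/|Z| = 146/98.3 = 1.49 A

1.49 A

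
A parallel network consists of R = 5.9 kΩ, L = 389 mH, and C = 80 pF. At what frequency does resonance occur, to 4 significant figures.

28.53 kHz

ω₀ = 1/√(LC) = 1/√(0.389 × 8e-11) = 179300 rad/s
f₀ = ω₀/(2π) = 28.53 kHz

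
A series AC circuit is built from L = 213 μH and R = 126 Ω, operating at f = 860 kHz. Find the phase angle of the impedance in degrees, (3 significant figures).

ω = 2πf = 5.404e+06 rad/s
X_L = ωL = 1150 Ω
Z = 126 + j1150 Ω
|Z| = √(126² + 1150²) = 1160 Ω
∠Z = arctan(1150/126) = 83.8°

83.8°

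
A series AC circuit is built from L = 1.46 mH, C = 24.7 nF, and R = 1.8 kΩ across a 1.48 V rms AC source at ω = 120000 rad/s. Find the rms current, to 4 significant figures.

X_L = ωL = 175.2 Ω
X_C = 1/(ωC) = 337.4 Ω
Net reactance X = X_L − X_C = -162.2 Ω
Z = 1800 − j162.2 Ω
|Z| = √(1800² + 162.2²) = 1807 Ω
I = V/|Z| = 1.48/1807 = 818.9 μA

818.9 μA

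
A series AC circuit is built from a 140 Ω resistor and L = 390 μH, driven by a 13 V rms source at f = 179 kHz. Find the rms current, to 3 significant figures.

28.2 mA

ω = 2πf = 1.125e+06 rad/s
X_L = ωL = 439 Ω
Z = 140 + j439 Ω
|Z| = √(140² + 439²) = 460 Ω
I = V/|Z| = 13/460 = 28.2 mA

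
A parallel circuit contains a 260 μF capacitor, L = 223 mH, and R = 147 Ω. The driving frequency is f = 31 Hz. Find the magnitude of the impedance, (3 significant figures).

ω = 2πf = 194.8 rad/s
X_L = ωL = 43.4 Ω
X_C = 1/(ωC) = 19.7 Ω
Parallel: admittances add. Y = 1/R + 1/(jωL) + jωC
Y = (0.00680 + j0.0276) S
|Y| = 0.0284 S → |Z| = 1/|Y| = 35.2 Ω, ∠Z = −∠Y = -76.2°

35.2 Ω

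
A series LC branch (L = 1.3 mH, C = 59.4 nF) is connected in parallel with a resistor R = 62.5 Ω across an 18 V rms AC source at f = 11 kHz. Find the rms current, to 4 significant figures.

310.9 mA

ω = 2πf = 69120 rad/s
X_L = ωL = 89.85 Ω
X_C = 1/(ωC) = 243.6 Ω
Branch 1: Z₁ = R = 62.50 Ω
Branch 2 (series LC): Z₂ = j(X_L − X_C) = −j153.7 Ω
Parallel: Z = Z₁Z₂/(Z₁+Z₂), |Z| = 57.90 Ω, ∠Z = -22.12°
I = V/|Z| = 18/57.90 = 310.9 mA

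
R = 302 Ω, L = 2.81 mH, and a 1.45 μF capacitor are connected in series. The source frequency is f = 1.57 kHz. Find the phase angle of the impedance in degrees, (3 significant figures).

ω = 2πf = 9865 rad/s
X_L = ωL = 27.7 Ω
X_C = 1/(ωC) = 69.9 Ω
Net reactance X = X_L − X_C = -42.2 Ω
Z = 302 − j42.2 Ω
|Z| = √(302² + 42.2²) = 305 Ω
∠Z = arctan(-42.2/302) = -7.95°

-7.95°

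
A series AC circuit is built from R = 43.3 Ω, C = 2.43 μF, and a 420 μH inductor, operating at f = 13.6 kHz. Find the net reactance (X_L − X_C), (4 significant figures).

ω = 2πf = 85450 rad/s
X_L = ωL = 35.89 Ω
X_C = 1/(ωC) = 4.816 Ω
X = 35.89 − 4.816 = 31.07 Ω

31.07 Ω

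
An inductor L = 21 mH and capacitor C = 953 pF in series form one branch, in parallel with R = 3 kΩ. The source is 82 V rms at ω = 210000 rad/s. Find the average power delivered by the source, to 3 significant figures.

2.24 W

X_L = ωL = 4410 Ω
X_C = 1/(ωC) = 5000 Ω
Branch 1: Z₁ = R = 3000 Ω
Branch 2 (series LC): Z₂ = j(X_L − X_C) = −j587 Ω
Parallel: Z = Z₁Z₂/(Z₁+Z₂), |Z| = 576 Ω, ∠Z = -78.9°
I = V/|Z| = 142 mA
P = VI cos φ = 82 × 0.142 × cos(-78.9°) = 2.24 W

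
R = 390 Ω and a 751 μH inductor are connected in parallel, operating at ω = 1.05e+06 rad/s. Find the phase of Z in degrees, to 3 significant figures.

X_L = ωL = 789 Ω
Parallel: admittances add. Y = 1/R + 1/(jωL)
Y = (0.00256 − j0.00127) S
|Y| = 0.00286 S → |Z| = 1/|Y| = 350 Ω, ∠Z = −∠Y = 26.3°

26.3°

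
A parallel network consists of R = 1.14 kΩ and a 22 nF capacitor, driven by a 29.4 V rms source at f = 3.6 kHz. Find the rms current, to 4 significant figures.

ω = 2πf = 22620 rad/s
X_C = 1/(ωC) = 2010 Ω
Parallel: admittances add. Y = 1/R + jωC
Y = (0.0008772 + j0.0004976) S
|Y| = 0.001009 S → |Z| = 1/|Y| = 991.6 Ω, ∠Z = −∠Y = -29.57°
I = V/|Z| = 29.4/991.6 = 29.65 mA

29.65 mA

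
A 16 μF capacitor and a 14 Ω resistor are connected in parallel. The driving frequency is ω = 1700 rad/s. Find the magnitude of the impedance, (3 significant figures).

X_C = 1/(ωC) = 36.8 Ω
Parallel: admittances add. Y = 1/R + jωC
Y = (0.0714 + j0.0272) S
|Y| = 0.0764 S → |Z| = 1/|Y| = 13.1 Ω, ∠Z = −∠Y = -20.8°

13.1 Ω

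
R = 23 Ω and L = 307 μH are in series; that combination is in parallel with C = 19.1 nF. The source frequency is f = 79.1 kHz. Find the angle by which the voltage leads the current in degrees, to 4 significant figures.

ω = 2πf = 497000 rad/s
X_L = ωL = 152.6 Ω
X_C = 1/(ωC) = 105.3 Ω
Branch 1 (R+jX_L): Z₁ = 23.00 + j152.6 Ω, |Z₁| = 154.3 Ω
Branch 2 (−jX_C): Z₂ = −j105.3 Ω
Parallel: Z = Z₁Z₂/(Z₁+Z₂), |Z| = 309.4 Ω, ∠Z = -72.61°

-72.61°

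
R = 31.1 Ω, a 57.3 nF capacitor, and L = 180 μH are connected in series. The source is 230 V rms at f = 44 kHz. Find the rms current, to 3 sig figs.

6.79 A

ω = 2πf = 276500 rad/s
X_L = ωL = 49.8 Ω
X_C = 1/(ωC) = 63.1 Ω
Net reactance X = X_L − X_C = -13.4 Ω
Z = 31.1 − j13.4 Ω
|Z| = √(31.1² + 13.4²) = 33.8 Ω
I = V/|Z| = 230/33.8 = 6.79 A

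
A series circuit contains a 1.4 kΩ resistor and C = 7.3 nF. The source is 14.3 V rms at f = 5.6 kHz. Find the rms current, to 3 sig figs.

ω = 2πf = 35190 rad/s
X_C = 1/(ωC) = 3890 Ω
Z = 1400 − j3890 Ω
|Z| = √(1400² + 3890²) = 4140 Ω
I = V/|Z| = 14.3/4140 = 3.46 mA

3.46 mA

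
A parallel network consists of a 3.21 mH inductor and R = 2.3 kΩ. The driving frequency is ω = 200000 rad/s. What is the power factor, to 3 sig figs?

0.269

X_L = ωL = 642 Ω
Parallel: admittances add. Y = 1/R + 1/(jωL)
Y = (0.000435 − j0.00156) S
|Y| = 0.00162 S → |Z| = 1/|Y| = 618 Ω, ∠Z = −∠Y = 74.4°
cos φ = cos(74.4°) = 0.269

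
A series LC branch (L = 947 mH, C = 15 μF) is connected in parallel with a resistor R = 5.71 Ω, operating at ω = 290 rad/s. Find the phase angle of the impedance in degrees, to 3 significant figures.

7.27°

X_L = ωL = 275 Ω
X_C = 1/(ωC) = 230 Ω
Branch 1: Z₁ = R = 5.71 Ω
Branch 2 (series LC): Z₂ = j(X_L − X_C) = j44.7 Ω
Parallel: Z = Z₁Z₂/(Z₁+Z₂), |Z| = 5.66 Ω, ∠Z = 7.27°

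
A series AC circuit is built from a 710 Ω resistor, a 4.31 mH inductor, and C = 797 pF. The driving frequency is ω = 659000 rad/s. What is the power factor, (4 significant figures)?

X_L = ωL = 2840 Ω
X_C = 1/(ωC) = 1904 Ω
Net reactance X = X_L − X_C = 936.3 Ω
Z = 710.0 + j936.3 Ω
|Z| = √(710.0² + 936.3²) = 1175 Ω
∠Z = arctan(936.3/710.0) = 52.83°
cos φ = cos(52.83°) = 0.6042

0.6042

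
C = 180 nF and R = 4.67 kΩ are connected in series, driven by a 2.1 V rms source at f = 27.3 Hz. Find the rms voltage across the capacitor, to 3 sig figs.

2.08 V

ω = 2πf = 171.5 rad/s
X_C = 1/(ωC) = 32400 Ω
Z = 4670 − j32400 Ω
|Z| = √(4670² + 32400²) = 32700 Ω
I = V/|Z| = 64.2 μA
V_C = I·|Z_C| = 6.42e-05 × 32400 = 2.08 V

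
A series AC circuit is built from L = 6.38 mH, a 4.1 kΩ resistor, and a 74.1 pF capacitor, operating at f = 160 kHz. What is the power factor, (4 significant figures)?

0.5049

ω = 2πf = 1.005e+06 rad/s
X_L = ωL = 6414 Ω
X_C = 1/(ωC) = 13420 Ω
Net reactance X = X_L − X_C = -7010 Ω
Z = 4100 − j7010 Ω
|Z| = √(4100² + 7010²) = 8121 Ω
∠Z = arctan(-7010/4100) = -59.68°
cos φ = cos(-59.68°) = 0.5049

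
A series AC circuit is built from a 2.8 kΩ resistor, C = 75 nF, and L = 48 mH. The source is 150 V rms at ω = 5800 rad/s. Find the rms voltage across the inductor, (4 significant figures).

12.09 V

X_L = ωL = 278.4 Ω
X_C = 1/(ωC) = 2299 Ω
Net reactance X = X_L − X_C = -2020 Ω
Z = 2800 − j2020 Ω
|Z| = √(2800² + 2020²) = 3453 Ω
I = V/|Z| = 43.44 mA
V_L = I·|Z_L| = 0.04344 × 278.4 = 12.09 V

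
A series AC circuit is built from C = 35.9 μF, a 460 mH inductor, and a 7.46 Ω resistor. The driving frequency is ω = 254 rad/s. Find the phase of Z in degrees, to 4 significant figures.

43.88°

X_L = ωL = 116.8 Ω
X_C = 1/(ωC) = 109.7 Ω
Net reactance X = X_L − X_C = 7.174 Ω
Z = 7.460 + j7.174 Ω
|Z| = √(7.460² + 7.174²) = 10.35 Ω
∠Z = arctan(7.174/7.460) = 43.88°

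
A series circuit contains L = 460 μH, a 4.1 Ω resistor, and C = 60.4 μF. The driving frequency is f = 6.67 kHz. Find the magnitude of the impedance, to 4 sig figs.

ω = 2πf = 41910 rad/s
X_L = ωL = 19.28 Ω
X_C = 1/(ωC) = 0.3951 Ω
Net reactance X = X_L − X_C = 18.88 Ω
Z = 4.100 + j18.88 Ω
|Z| = √(4.100² + 18.88²) = 19.32 Ω

19.32 Ω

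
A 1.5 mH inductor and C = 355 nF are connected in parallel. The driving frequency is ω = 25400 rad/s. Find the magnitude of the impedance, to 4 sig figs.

58.04 Ω

X_L = ωL = 38.10 Ω
X_C = 1/(ωC) = 110.9 Ω
Parallel: admittances add. Y = 1/(jωL) + jωC
Y = (0 − j0.01723) S
|Y| = 0.01723 S → |Z| = 1/|Y| = 58.04 Ω, ∠Z = −∠Y = 90.00°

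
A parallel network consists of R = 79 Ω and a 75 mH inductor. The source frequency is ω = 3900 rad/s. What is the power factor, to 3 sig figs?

0.965

X_L = ωL = 292 Ω
Parallel: admittances add. Y = 1/R + 1/(jωL)
Y = (0.0127 − j0.00342) S
|Y| = 0.0131 S → |Z| = 1/|Y| = 76.3 Ω, ∠Z = −∠Y = 15.1°
cos φ = cos(15.1°) = 0.965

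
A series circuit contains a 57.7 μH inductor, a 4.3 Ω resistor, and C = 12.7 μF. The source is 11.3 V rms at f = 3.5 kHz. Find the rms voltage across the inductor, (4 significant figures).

2.937 V

ω = 2πf = 21990 rad/s
X_L = ωL = 1.269 Ω
X_C = 1/(ωC) = 3.581 Ω
Net reactance X = X_L − X_C = -2.312 Ω
Z = 4.300 − j2.312 Ω
|Z| = √(4.300² + 2.312²) = 4.882 Ω
I = V/|Z| = 2.315 A
V_L = I·|Z_L| = 2.315 × 1.269 = 2.937 V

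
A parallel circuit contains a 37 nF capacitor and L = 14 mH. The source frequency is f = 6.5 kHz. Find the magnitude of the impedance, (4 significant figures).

ω = 2πf = 40840 rad/s
X_L = ωL = 571.8 Ω
X_C = 1/(ωC) = 661.8 Ω
Parallel: admittances add. Y = 1/(jωL) + jωC
Y = (0 − j0.0002378) S
|Y| = 0.0002378 S → |Z| = 1/|Y| = 4204 Ω, ∠Z = −∠Y = 90.00°

4204 Ω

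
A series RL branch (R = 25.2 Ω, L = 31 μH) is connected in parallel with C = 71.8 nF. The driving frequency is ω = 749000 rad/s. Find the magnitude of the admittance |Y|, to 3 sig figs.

40.2 mS

X_L = ωL = 23.2 Ω
X_C = 1/(ωC) = 18.6 Ω
Branch 1 (R+jX_L): Z₁ = 25.2 + j23.2 Ω, |Z₁| = 34.3 Ω
Branch 2 (−jX_C): Z₂ = −j18.6 Ω
Parallel: Z = Z₁Z₂/(Z₁+Z₂), |Z| = 24.9 Ω, ∠Z = -57.7°
|Y| = 1/|Z| = 40.2 mS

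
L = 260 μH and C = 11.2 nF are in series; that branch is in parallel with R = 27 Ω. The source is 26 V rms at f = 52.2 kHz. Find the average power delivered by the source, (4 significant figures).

25.04 W

ω = 2πf = 328000 rad/s
X_L = ωL = 85.28 Ω
X_C = 1/(ωC) = 272.2 Ω
Branch 1: Z₁ = R = 27.00 Ω
Branch 2 (series LC): Z₂ = j(X_L − X_C) = −j187.0 Ω
Parallel: Z = Z₁Z₂/(Z₁+Z₂), |Z| = 26.72 Ω, ∠Z = -8.218°
I = V/|Z| = 973.0 mA
P = VI cos φ = 26 × 0.9730 × cos(-8.218°) = 25.04 W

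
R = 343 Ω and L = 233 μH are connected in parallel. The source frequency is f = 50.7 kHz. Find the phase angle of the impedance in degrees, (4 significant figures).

77.79°

ω = 2πf = 318600 rad/s
X_L = ωL = 74.22 Ω
Parallel: admittances add. Y = 1/R + 1/(jωL)
Y = (0.002915 − j0.01347) S
|Y| = 0.01378 S → |Z| = 1/|Y| = 72.54 Ω, ∠Z = −∠Y = 77.79°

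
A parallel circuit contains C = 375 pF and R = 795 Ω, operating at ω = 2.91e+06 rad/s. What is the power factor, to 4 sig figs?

0.7554

X_C = 1/(ωC) = 916.4 Ω
Parallel: admittances add. Y = 1/R + jωC
Y = (0.001258 + j0.001091) S
|Y| = 0.001665 S → |Z| = 1/|Y| = 600.5 Ω, ∠Z = −∠Y = -40.94°
cos φ = cos(-40.94°) = 0.7554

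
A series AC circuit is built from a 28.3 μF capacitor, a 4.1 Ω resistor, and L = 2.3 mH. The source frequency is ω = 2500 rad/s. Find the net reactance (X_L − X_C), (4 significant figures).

-8.384 Ω

X_L = ωL = 5.750 Ω
X_C = 1/(ωC) = 14.13 Ω
X = 5.750 − 14.13 = -8.384 Ω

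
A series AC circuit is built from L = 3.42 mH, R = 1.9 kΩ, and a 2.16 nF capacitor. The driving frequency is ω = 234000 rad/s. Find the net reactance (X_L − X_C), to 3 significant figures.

-1180 Ω

X_L = ωL = 800 Ω
X_C = 1/(ωC) = 1980 Ω
X = 800 − 1980 = -1180 Ω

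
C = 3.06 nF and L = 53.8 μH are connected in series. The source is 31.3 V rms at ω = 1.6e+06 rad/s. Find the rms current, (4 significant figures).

264.9 mA

X_L = ωL = 86.08 Ω
X_C = 1/(ωC) = 204.2 Ω
Net reactance X = X_L − X_C = -118.2 Ω
Z = − j118.2 Ω
|Z| = √(0² + 118.2²) = 118.2 Ω
I = V/|Z| = 31.3/118.2 = 264.9 mA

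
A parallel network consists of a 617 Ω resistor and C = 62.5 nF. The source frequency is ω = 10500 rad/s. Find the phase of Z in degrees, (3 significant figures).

-22.0°

X_C = 1/(ωC) = 1520 Ω
Parallel: admittances add. Y = 1/R + jωC
Y = (0.00162 + j0.000656) S
|Y| = 0.00175 S → |Z| = 1/|Y| = 572 Ω, ∠Z = −∠Y = -22.0°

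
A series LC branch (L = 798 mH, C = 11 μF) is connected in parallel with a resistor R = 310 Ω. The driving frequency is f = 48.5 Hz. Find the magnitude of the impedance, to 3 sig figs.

ω = 2πf = 304.7 rad/s
X_L = ωL = 243 Ω
X_C = 1/(ωC) = 298 Ω
Branch 1: Z₁ = R = 310 Ω
Branch 2 (series LC): Z₂ = j(X_L − X_C) = −j55.1 Ω
Parallel: Z = Z₁Z₂/(Z₁+Z₂), |Z| = 54.3 Ω, ∠Z = -79.9°

54.3 Ω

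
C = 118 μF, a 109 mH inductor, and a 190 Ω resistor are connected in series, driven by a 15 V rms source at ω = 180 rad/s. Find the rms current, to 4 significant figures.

78.14 mA

X_L = ωL = 19.62 Ω
X_C = 1/(ωC) = 47.08 Ω
Net reactance X = X_L − X_C = -27.46 Ω
Z = 190.0 − j27.46 Ω
|Z| = √(190.0² + 27.46²) = 192.0 Ω
I = V/|Z| = 15/192.0 = 78.14 mA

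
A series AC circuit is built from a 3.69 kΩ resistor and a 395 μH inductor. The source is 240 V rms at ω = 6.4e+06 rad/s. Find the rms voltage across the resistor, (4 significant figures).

X_L = ωL = 2528 Ω
Z = 3690 + j2528 Ω
|Z| = √(3690² + 2528²) = 4473 Ω
I = V/|Z| = 53.66 mA
V_R = I·|Z_R| = 0.05366 × 3690 = 198.0 V

198.0 V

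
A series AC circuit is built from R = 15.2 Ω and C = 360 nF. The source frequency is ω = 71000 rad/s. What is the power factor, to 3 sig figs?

0.362

X_C = 1/(ωC) = 39.1 Ω
Z = 15.2 − j39.1 Ω
|Z| = √(15.2² + 39.1²) = 42.0 Ω
∠Z = arctan(-39.1/15.2) = -68.8°
cos φ = cos(-68.8°) = 0.362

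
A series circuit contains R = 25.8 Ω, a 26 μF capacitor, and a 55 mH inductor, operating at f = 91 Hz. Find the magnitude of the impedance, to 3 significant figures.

ω = 2πf = 571.8 rad/s
X_L = ωL = 31.4 Ω
X_C = 1/(ωC) = 67.3 Ω
Net reactance X = X_L − X_C = -35.8 Ω
Z = 25.8 − j35.8 Ω
|Z| = √(25.8² + 35.8²) = 44.1 Ω

44.1 Ω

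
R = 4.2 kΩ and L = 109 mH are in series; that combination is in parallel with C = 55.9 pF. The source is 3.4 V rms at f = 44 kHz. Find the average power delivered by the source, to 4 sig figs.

52.45 μW

ω = 2πf = 276500 rad/s
X_L = ωL = 30130 Ω
X_C = 1/(ωC) = 64710 Ω
Branch 1 (R+jX_L): Z₁ = 4200 + j30130 Ω, |Z₁| = 30430 Ω
Branch 2 (−jX_C): Z₂ = −j64710 Ω
Parallel: Z = Z₁Z₂/(Z₁+Z₂), |Z| = 56530 Ω, ∠Z = 75.14°
I = V/|Z| = 60.15 μA
P = VI cos φ = 3.4 × 6.015e-05 × cos(75.14°) = 52.45 μW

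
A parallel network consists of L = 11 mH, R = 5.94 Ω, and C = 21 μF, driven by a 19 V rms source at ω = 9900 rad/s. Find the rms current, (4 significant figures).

X_L = ωL = 108.9 Ω
X_C = 1/(ωC) = 4.810 Ω
Parallel: admittances add. Y = 1/R + 1/(jωL) + jωC
Y = (0.1684 + j0.1987) S
|Y| = 0.2604 S → |Z| = 1/|Y| = 3.840 Ω, ∠Z = −∠Y = -49.73°
I = V/|Z| = 19/3.840 = 4.948 A

4.948 A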